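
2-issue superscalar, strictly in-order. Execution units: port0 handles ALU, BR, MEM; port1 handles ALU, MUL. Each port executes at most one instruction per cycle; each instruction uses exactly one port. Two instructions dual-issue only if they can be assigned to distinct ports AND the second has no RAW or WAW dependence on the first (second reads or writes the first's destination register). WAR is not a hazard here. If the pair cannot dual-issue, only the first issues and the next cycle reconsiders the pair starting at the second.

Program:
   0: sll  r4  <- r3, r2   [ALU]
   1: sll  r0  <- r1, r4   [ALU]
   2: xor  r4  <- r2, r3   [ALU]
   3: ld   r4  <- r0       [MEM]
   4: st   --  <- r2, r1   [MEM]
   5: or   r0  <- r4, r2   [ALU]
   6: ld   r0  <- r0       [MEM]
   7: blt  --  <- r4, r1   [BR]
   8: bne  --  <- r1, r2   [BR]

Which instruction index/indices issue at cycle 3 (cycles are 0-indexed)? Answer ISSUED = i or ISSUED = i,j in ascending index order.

0. sll.ALU @i0  | RAW r4
1. sll.ALU/xor.ALU @i1,i2  | 2-wide
2. ld.MEM @i3  | no-port MEM/MEM
3. st.MEM/or.ALU @i4,i5  | 2-wide
4. ld.MEM @i6  | no-port MEM/BR
5. blt.BR @i7  | no-port BR/BR
6. bne.BR @i8  | tail

ISSUED = 4,5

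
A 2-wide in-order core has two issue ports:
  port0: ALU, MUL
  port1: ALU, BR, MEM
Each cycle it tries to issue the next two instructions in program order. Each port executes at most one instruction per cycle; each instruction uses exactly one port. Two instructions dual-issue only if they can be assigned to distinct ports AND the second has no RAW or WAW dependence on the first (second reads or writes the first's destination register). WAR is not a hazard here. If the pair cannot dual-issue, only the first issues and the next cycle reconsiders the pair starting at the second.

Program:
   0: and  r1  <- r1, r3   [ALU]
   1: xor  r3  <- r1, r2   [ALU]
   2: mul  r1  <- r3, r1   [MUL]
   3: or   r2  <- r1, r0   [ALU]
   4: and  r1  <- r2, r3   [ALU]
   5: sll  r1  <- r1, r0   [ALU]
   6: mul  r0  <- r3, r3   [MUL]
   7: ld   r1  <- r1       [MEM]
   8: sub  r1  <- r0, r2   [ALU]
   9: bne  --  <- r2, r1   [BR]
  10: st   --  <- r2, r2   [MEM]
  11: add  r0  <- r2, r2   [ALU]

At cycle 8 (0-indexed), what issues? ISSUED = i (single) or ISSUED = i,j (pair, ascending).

t=0 i0:and.ALU ; RAW r1
t=1 i1:xor.ALU ; RAW r3
t=2 i2:mul.MUL ; RAW r1
t=3 i3:or.ALU ; RAW r2
t=4 i4:and.ALU ; RAW+WAW r1
t=5 i5,i6:sll.ALU;mul.MUL ; dual
t=6 i7:ld.MEM ; WAW r1
t=7 i8:sub.ALU ; RAW r1
t=8 i9:bne.BR ; no-port BR/MEM
t=9 i10,i11:st.MEM;add.ALU ; dual

ISSUED = 9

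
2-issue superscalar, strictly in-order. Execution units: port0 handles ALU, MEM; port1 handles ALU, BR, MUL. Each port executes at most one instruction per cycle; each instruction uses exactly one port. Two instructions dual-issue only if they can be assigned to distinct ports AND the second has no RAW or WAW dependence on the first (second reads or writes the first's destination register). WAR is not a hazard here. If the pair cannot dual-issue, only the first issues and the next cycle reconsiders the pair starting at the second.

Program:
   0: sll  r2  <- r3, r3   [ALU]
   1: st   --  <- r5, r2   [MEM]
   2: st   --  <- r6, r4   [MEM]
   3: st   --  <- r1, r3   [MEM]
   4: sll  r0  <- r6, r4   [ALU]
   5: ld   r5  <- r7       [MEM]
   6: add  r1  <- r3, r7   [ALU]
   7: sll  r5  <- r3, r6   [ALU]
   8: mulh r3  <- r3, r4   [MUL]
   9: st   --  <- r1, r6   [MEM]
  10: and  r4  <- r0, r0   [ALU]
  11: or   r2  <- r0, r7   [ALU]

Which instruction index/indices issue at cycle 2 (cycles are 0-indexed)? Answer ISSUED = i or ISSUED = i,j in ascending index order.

t=0 i0:sll.ALU ; RAW r2
t=1 i1:st.MEM ; no-port MEM/MEM
t=2 i2:st.MEM ; no-port MEM/MEM
t=3 i3,i4:st.MEM/sll.ALU ; pair
t=4 i5,i6:ld.MEM/add.ALU ; pair
t=5 i7,i8:sll.ALU/mulh.MUL ; pair
t=6 i9,i10:st.MEM/and.ALU ; pair
t=7 i11:or.ALU ; tail

ISSUED = 2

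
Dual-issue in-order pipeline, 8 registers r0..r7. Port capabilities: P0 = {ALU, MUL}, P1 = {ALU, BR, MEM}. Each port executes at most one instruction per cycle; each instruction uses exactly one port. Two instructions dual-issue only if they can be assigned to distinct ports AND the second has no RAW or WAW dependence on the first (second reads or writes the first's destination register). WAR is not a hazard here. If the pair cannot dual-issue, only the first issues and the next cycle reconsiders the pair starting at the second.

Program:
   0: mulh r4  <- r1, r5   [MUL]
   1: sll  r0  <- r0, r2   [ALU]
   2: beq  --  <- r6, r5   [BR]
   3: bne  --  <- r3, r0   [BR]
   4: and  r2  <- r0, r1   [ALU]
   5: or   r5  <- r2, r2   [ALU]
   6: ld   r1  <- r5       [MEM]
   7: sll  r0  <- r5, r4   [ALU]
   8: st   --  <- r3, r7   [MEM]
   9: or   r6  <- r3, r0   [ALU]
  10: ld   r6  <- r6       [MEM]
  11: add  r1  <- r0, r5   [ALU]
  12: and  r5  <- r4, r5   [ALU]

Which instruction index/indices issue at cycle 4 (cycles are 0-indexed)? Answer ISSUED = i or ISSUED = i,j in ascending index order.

ISSUED = 6,7

#0 head=0: mulh.MUL+sll.ALU i0+i1 dual
#1 head=2: beq.BR i2 no-port BR/BR
#2 head=3: bne.BR+and.ALU i3+i4 dual
#3 head=5: or.ALU i5 RAW r5
#4 head=6: ld.MEM+sll.ALU i6+i7 dual
#5 head=8: st.MEM+or.ALU i8+i9 dual
#6 head=10: ld.MEM+add.ALU i10+i11 dual
#7 head=12: and.ALU i12 tail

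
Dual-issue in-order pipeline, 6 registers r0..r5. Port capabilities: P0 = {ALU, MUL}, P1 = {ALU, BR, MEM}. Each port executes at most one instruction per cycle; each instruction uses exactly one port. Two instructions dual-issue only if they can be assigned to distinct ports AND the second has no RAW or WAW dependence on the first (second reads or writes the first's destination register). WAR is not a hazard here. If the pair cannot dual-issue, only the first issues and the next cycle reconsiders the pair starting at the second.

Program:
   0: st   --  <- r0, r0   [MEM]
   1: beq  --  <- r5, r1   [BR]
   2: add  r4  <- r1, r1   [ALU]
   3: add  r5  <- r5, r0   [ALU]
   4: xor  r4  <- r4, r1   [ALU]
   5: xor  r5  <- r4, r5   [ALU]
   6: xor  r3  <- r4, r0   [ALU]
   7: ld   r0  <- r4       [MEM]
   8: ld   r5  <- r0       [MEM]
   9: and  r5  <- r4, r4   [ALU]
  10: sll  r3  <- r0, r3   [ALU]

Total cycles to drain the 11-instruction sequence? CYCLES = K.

CYCLES = 7

c0: i0 st  no-port MEM/BR
c1: i1/i2 beq;add  pair
c2: i3/i4 add;xor  pair
c3: i5/i6 xor;xor  pair
c4: i7 ld  no-port MEM/MEM
c5: i8 ld  WAW r5
c6: i9/i10 and;sll  pair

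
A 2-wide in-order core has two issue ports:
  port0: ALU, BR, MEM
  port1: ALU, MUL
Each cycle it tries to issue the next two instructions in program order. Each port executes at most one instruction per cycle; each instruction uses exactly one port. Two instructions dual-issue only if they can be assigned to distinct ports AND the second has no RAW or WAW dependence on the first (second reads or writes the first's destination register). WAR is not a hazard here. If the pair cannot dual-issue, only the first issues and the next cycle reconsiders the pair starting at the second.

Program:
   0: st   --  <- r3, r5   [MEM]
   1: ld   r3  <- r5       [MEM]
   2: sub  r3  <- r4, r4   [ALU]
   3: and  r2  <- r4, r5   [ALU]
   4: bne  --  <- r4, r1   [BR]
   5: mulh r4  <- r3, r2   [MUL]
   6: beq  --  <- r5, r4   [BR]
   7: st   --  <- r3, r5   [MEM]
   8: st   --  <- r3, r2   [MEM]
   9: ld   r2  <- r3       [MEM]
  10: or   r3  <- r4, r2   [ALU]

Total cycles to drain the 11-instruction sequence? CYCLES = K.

#0 head=0: st i0 no-port MEM/MEM
#1 head=1: ld i1 WAW r3
#2 head=2: sub+and i2/i3 dual
#3 head=4: bne+mulh i4/i5 dual
#4 head=6: beq i6 no-port BR/MEM
#5 head=7: st i7 no-port MEM/MEM
#6 head=8: st i8 no-port MEM/MEM
#7 head=9: ld i9 RAW r2
#8 head=10: or i10 tail

CYCLES = 9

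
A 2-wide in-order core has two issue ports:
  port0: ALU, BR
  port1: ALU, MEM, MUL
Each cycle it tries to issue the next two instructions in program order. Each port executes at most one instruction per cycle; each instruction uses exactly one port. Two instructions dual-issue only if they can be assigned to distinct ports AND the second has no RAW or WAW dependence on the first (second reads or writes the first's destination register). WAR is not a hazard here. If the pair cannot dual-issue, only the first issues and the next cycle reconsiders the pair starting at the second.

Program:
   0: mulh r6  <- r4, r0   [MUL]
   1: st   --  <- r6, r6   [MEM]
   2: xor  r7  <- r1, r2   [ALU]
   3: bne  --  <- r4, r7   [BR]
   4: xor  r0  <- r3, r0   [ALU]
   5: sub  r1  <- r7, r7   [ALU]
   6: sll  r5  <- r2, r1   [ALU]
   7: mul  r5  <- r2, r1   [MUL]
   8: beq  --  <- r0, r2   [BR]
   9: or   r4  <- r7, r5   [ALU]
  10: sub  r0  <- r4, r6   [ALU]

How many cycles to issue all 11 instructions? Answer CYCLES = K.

[0] i0  mulh  -- no-port MUL/MEM
[1] i1&i2  st xor  -- 2-wide
[2] i3&i4  bne xor  -- 2-wide
[3] i5  sub  -- RAW r1
[4] i6  sll  -- WAW r5
[5] i7&i8  mul beq  -- 2-wide
[6] i9  or  -- RAW r4
[7] i10  sub  -- tail

CYCLES = 8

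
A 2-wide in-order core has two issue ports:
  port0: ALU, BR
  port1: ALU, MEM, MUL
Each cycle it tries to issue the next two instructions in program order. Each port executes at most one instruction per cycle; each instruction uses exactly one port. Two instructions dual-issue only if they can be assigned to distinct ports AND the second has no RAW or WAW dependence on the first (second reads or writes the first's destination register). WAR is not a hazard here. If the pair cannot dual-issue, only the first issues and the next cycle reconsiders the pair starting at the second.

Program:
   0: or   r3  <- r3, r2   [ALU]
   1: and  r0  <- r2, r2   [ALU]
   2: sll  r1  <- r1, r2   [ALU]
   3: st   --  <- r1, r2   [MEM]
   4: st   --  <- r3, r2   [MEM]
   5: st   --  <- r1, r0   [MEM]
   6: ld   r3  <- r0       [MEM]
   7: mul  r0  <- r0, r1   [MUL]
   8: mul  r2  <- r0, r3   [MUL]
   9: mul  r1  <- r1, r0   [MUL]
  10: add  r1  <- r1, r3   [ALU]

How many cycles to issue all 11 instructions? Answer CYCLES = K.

0. or+and @i0+i1  | 2-wide
1. sll @i2  | RAW r1
2. st @i3  | no-port MEM/MEM
3. st @i4  | no-port MEM/MEM
4. st @i5  | no-port MEM/MEM
5. ld @i6  | no-port MEM/MUL
6. mul @i7  | no-port MUL/MUL
7. mul @i8  | no-port MUL/MUL
8. mul @i9  | RAW+WAW r1
9. add @i10  | tail

CYCLES = 10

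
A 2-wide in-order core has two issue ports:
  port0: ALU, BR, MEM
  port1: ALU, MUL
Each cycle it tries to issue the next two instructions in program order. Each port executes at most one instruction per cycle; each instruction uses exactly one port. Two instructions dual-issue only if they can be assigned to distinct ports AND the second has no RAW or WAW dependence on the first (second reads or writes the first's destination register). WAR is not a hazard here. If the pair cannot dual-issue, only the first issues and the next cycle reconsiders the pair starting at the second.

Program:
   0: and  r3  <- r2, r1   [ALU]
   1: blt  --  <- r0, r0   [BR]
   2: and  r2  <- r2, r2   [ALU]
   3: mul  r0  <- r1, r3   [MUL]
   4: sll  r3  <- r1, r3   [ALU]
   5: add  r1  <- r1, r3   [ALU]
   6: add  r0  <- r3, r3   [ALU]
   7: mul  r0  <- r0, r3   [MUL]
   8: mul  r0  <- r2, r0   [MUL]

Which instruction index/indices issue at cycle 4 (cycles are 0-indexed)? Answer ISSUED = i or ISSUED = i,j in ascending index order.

ISSUED = 7

0. and.ALU/blt.BR @i0/i1  | dual
1. and.ALU/mul.MUL @i2/i3  | dual
2. sll.ALU @i4  | RAW r3
3. add.ALU/add.ALU @i5/i6  | dual
4. mul.MUL @i7  | no-port MUL/MUL
5. mul.MUL @i8  | tail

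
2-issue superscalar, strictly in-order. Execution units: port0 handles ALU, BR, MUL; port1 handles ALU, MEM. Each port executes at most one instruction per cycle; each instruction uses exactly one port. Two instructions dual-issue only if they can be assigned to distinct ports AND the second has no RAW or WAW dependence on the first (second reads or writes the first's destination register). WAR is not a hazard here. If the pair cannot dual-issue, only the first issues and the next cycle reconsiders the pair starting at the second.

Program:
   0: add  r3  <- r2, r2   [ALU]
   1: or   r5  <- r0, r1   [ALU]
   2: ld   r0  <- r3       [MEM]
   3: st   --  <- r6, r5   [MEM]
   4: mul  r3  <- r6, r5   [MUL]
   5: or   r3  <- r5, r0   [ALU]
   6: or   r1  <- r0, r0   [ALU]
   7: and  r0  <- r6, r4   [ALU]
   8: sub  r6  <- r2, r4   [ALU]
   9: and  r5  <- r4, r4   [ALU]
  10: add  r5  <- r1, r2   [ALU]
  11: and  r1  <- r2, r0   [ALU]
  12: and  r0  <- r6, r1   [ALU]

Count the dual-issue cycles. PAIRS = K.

PAIRS = 5

c0: i0,i1 add.ALU;or.ALU  pair
c1: i2 ld.MEM  no-port MEM/MEM
c2: i3,i4 st.MEM;mul.MUL  pair
c3: i5,i6 or.ALU;or.ALU  pair
c4: i7,i8 and.ALU;sub.ALU  pair
c5: i9 and.ALU  WAW r5
c6: i10,i11 add.ALU;and.ALU  pair
c7: i12 and.ALU  tail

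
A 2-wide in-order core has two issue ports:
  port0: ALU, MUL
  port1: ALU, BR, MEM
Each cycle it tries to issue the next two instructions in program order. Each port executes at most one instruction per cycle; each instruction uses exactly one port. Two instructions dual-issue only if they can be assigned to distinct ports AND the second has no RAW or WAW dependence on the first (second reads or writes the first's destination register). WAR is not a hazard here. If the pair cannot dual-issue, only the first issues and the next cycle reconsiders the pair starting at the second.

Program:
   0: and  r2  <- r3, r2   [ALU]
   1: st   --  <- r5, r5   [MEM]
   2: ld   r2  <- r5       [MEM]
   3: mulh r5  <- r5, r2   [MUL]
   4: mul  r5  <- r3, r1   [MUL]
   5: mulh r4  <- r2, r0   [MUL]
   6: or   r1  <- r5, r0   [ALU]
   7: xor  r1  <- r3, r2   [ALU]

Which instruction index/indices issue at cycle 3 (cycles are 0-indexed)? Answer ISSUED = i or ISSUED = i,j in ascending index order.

ISSUED = 4

0. and.ALU/st.MEM @i0&i1  | 2-wide
1. ld.MEM @i2  | RAW r2
2. mulh.MUL @i3  | no-port MUL/MUL
3. mul.MUL @i4  | no-port MUL/MUL
4. mulh.MUL/or.ALU @i5&i6  | 2-wide
5. xor.ALU @i7  | tail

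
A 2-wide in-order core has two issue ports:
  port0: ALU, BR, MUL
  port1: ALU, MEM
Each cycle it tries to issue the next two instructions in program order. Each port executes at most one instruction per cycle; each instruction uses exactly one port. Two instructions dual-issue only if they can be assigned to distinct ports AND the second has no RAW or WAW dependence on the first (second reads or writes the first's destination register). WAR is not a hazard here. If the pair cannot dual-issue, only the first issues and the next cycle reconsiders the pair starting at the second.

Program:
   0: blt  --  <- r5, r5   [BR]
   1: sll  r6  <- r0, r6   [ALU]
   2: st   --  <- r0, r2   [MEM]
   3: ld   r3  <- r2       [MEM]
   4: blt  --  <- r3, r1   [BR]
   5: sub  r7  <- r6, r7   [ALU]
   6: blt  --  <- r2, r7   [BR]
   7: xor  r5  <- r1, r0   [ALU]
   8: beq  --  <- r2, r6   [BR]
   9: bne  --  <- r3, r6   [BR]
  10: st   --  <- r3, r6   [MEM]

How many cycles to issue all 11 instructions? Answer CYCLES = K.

CYCLES = 7

#0 head=0: blt.BR/sll.ALU i0/i1 pair
#1 head=2: st.MEM i2 no-port MEM/MEM
#2 head=3: ld.MEM i3 RAW r3
#3 head=4: blt.BR/sub.ALU i4/i5 pair
#4 head=6: blt.BR/xor.ALU i6/i7 pair
#5 head=8: beq.BR i8 no-port BR/BR
#6 head=9: bne.BR/st.MEM i9/i10 pair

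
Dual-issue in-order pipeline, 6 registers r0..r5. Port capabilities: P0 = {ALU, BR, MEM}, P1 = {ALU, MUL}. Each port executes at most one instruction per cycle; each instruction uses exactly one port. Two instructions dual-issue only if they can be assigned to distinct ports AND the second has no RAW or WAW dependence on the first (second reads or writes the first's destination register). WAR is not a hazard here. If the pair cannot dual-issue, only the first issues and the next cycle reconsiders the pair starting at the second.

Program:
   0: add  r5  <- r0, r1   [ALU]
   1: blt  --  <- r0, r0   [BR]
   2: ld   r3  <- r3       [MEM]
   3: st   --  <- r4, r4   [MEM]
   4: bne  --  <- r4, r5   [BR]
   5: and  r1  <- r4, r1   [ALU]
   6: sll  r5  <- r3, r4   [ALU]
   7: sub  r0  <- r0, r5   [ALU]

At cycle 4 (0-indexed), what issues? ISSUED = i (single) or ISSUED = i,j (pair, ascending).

ISSUED = 6

t=0 i0&i1:add+blt ; pair
t=1 i2:ld ; no-port MEM/MEM
t=2 i3:st ; no-port MEM/BR
t=3 i4&i5:bne+and ; pair
t=4 i6:sll ; RAW r5
t=5 i7:sub ; tail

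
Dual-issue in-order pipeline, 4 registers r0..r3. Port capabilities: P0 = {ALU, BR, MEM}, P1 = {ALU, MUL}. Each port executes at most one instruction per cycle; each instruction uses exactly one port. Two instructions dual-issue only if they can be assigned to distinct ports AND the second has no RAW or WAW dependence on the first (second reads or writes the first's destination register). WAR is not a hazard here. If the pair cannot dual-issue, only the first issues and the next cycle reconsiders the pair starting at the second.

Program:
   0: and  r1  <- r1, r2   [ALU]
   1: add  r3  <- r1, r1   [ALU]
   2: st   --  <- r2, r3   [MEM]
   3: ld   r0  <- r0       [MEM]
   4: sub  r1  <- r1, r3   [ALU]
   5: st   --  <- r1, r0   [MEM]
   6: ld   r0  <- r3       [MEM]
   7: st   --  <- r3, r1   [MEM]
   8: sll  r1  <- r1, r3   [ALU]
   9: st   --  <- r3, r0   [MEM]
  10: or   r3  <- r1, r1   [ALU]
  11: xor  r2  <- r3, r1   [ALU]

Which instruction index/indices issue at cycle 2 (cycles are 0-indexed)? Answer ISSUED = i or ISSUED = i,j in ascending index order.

ISSUED = 2

c0: i0 and  RAW r1
c1: i1 add  RAW r3
c2: i2 st  no-port MEM/MEM
c3: i3&i4 ld/sub  pair
c4: i5 st  no-port MEM/MEM
c5: i6 ld  no-port MEM/MEM
c6: i7&i8 st/sll  pair
c7: i9&i10 st/or  pair
c8: i11 xor  tail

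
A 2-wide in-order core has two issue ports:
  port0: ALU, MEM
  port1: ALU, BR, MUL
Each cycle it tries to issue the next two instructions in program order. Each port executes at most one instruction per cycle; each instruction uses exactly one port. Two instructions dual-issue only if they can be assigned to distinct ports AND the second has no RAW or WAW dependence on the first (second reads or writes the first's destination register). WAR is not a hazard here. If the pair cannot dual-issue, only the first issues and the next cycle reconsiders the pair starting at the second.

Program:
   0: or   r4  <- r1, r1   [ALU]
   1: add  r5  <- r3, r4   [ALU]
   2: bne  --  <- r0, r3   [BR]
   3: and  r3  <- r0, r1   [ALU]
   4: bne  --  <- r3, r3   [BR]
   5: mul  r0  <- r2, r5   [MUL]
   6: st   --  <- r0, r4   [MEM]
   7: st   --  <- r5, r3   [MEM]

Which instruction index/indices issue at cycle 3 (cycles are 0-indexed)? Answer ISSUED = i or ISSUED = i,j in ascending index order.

ISSUED = 4

  cy0 -> i0 (or) RAW r4
  cy1 -> i1&i2 (add;bne) pair
  cy2 -> i3 (and) RAW r3
  cy3 -> i4 (bne) no-port BR/MUL
  cy4 -> i5 (mul) RAW r0
  cy5 -> i6 (st) no-port MEM/MEM
  cy6 -> i7 (st) tail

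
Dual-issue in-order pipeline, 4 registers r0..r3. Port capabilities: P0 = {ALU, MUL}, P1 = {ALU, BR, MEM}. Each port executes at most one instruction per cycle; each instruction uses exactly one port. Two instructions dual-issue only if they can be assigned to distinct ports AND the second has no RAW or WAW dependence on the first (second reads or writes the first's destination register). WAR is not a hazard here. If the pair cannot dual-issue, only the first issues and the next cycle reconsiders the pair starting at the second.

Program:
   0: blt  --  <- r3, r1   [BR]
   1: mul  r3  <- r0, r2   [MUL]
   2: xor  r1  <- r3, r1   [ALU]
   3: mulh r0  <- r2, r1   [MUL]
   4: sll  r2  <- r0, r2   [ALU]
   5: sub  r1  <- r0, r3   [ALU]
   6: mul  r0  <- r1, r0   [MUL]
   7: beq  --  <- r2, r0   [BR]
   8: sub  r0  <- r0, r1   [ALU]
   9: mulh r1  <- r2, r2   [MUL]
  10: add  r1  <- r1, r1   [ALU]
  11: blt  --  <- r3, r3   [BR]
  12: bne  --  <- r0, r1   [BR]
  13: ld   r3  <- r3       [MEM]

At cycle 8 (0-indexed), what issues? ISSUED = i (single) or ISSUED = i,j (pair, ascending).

  cy0 -> i0,i1 (blt mul) 2-wide
  cy1 -> i2 (xor) RAW r1
  cy2 -> i3 (mulh) RAW r0
  cy3 -> i4,i5 (sll sub) 2-wide
  cy4 -> i6 (mul) RAW r0
  cy5 -> i7,i8 (beq sub) 2-wide
  cy6 -> i9 (mulh) RAW+WAW r1
  cy7 -> i10,i11 (add blt) 2-wide
  cy8 -> i12 (bne) no-port BR/MEM
  cy9 -> i13 (ld) tail

ISSUED = 12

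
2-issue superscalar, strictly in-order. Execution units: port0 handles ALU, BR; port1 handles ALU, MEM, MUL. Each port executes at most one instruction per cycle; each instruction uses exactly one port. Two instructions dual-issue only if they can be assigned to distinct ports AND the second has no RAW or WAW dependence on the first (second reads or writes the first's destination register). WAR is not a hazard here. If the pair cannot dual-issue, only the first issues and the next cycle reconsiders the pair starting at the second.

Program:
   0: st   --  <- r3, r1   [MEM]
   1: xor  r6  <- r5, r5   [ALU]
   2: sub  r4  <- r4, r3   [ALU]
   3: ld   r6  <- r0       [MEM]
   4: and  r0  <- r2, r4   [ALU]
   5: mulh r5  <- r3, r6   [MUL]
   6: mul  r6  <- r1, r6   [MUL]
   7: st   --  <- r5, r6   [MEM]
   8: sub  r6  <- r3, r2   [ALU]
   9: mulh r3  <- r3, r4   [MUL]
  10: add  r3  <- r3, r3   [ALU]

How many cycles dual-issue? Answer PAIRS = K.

c0: i0+i1 st xor  2-wide
c1: i2+i3 sub ld  2-wide
c2: i4+i5 and mulh  2-wide
c3: i6 mul  no-port MUL/MEM
c4: i7+i8 st sub  2-wide
c5: i9 mulh  RAW+WAW r3
c6: i10 add  tail

PAIRS = 4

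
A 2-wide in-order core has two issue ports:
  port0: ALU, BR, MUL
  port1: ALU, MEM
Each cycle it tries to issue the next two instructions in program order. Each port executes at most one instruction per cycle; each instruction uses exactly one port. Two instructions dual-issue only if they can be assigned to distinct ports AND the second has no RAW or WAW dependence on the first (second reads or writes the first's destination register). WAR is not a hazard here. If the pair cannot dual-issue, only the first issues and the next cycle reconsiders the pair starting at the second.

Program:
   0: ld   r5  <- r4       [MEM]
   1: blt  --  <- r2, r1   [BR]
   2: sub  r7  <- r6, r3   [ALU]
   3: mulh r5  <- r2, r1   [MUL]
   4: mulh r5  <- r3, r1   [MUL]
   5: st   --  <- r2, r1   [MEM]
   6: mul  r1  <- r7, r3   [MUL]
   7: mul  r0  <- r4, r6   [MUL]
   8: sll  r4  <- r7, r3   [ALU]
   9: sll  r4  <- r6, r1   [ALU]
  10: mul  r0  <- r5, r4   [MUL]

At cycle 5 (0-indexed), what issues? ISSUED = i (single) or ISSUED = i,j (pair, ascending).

t=0 i0&i1:ld+blt ; pair
t=1 i2&i3:sub+mulh ; pair
t=2 i4&i5:mulh+st ; pair
t=3 i6:mul ; no-port MUL/MUL
t=4 i7&i8:mul+sll ; pair
t=5 i9:sll ; RAW r4
t=6 i10:mul ; tail

ISSUED = 9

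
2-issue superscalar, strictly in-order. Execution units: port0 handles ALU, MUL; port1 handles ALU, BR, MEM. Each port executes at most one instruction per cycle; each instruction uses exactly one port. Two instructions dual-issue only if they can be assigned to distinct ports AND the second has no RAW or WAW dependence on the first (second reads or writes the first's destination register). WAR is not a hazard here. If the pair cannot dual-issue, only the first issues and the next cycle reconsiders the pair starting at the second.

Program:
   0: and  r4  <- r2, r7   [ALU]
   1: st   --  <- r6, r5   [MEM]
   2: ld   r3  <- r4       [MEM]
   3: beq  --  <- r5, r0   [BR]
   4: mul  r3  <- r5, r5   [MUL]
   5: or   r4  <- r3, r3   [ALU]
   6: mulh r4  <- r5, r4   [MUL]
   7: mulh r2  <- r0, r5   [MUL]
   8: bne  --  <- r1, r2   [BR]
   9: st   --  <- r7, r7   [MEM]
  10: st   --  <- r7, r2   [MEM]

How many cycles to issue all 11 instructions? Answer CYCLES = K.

CYCLES = 9

  cy0 -> i0,i1 (and;st) 2-wide
  cy1 -> i2 (ld) no-port MEM/BR
  cy2 -> i3,i4 (beq;mul) 2-wide
  cy3 -> i5 (or) RAW+WAW r4
  cy4 -> i6 (mulh) no-port MUL/MUL
  cy5 -> i7 (mulh) RAW r2
  cy6 -> i8 (bne) no-port BR/MEM
  cy7 -> i9 (st) no-port MEM/MEM
  cy8 -> i10 (st) tail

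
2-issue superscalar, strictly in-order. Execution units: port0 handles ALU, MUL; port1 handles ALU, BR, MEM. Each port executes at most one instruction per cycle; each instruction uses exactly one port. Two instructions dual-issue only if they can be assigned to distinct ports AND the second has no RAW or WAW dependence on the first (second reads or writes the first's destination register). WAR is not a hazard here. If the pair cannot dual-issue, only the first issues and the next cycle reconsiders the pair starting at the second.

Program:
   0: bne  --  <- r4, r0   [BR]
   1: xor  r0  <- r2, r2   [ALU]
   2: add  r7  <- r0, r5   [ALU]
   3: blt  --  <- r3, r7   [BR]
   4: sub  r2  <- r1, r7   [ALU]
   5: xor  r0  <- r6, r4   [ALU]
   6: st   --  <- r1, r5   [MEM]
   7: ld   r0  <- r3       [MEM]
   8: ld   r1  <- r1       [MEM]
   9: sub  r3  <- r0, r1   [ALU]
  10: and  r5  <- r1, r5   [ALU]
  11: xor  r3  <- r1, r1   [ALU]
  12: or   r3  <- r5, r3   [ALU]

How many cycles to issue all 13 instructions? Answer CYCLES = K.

0. bne.BR/xor.ALU @i0+i1  | dual
1. add.ALU @i2  | RAW r7
2. blt.BR/sub.ALU @i3+i4  | dual
3. xor.ALU/st.MEM @i5+i6  | dual
4. ld.MEM @i7  | no-port MEM/MEM
5. ld.MEM @i8  | RAW r1
6. sub.ALU/and.ALU @i9+i10  | dual
7. xor.ALU @i11  | RAW+WAW r3
8. or.ALU @i12  | tail

CYCLES = 9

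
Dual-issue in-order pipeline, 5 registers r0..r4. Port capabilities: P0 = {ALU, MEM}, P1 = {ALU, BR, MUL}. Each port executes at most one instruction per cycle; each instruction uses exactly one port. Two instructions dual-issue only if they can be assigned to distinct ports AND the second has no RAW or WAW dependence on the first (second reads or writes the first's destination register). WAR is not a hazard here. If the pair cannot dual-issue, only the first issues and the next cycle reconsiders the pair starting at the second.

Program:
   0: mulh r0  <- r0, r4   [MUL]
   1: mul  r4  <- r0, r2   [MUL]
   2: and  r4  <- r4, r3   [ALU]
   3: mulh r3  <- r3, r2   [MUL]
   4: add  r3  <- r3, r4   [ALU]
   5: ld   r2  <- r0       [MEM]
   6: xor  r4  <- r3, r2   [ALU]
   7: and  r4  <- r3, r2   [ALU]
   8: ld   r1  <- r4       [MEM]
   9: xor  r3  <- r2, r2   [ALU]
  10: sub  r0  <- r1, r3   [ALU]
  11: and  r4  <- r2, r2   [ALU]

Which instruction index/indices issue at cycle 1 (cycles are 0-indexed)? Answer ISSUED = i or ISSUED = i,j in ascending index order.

ISSUED = 1

0. mulh.MUL @i0  | no-port MUL/MUL
1. mul.MUL @i1  | RAW+WAW r4
2. and.ALU+mulh.MUL @i2,i3  | 2-wide
3. add.ALU+ld.MEM @i4,i5  | 2-wide
4. xor.ALU @i6  | WAW r4
5. and.ALU @i7  | RAW r4
6. ld.MEM+xor.ALU @i8,i9  | 2-wide
7. sub.ALU+and.ALU @i10,i11  | 2-wide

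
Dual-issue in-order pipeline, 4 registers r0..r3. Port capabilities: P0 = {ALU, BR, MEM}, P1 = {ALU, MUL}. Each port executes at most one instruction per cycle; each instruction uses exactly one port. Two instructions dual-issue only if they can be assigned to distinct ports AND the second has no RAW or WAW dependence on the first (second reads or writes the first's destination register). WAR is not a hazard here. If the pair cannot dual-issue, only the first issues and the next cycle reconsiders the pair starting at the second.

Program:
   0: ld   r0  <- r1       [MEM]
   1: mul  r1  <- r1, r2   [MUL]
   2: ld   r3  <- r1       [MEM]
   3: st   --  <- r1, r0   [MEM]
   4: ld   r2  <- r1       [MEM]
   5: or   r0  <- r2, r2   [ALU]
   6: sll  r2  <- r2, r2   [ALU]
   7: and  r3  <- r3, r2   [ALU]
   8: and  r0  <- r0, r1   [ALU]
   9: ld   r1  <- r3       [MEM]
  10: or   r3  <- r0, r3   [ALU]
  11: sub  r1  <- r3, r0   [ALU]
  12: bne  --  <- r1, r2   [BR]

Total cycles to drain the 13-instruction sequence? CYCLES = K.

t=0 i0,i1:ld mul ; pair
t=1 i2:ld ; no-port MEM/MEM
t=2 i3:st ; no-port MEM/MEM
t=3 i4:ld ; RAW r2
t=4 i5,i6:or sll ; pair
t=5 i7,i8:and and ; pair
t=6 i9,i10:ld or ; pair
t=7 i11:sub ; RAW r1
t=8 i12:bne ; tail

CYCLES = 9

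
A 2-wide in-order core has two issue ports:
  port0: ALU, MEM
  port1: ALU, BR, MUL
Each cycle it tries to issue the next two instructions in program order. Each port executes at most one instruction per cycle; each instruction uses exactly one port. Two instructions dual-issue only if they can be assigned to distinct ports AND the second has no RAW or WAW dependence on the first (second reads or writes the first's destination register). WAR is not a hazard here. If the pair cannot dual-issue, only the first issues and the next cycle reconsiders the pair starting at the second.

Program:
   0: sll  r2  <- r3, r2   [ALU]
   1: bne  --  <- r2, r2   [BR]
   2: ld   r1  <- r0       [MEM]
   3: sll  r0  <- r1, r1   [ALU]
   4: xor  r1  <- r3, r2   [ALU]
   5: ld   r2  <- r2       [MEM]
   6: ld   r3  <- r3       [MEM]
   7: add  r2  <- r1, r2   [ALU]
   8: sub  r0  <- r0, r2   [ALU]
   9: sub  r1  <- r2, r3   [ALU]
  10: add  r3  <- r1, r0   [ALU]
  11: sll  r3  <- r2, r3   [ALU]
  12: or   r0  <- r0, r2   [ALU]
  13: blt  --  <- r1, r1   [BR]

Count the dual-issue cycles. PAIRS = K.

PAIRS = 5

#0 head=0: sll i0 RAW r2
#1 head=1: bne;ld i1,i2 pair
#2 head=3: sll;xor i3,i4 pair
#3 head=5: ld i5 no-port MEM/MEM
#4 head=6: ld;add i6,i7 pair
#5 head=8: sub;sub i8,i9 pair
#6 head=10: add i10 RAW+WAW r3
#7 head=11: sll;or i11,i12 pair
#8 head=13: blt i13 tail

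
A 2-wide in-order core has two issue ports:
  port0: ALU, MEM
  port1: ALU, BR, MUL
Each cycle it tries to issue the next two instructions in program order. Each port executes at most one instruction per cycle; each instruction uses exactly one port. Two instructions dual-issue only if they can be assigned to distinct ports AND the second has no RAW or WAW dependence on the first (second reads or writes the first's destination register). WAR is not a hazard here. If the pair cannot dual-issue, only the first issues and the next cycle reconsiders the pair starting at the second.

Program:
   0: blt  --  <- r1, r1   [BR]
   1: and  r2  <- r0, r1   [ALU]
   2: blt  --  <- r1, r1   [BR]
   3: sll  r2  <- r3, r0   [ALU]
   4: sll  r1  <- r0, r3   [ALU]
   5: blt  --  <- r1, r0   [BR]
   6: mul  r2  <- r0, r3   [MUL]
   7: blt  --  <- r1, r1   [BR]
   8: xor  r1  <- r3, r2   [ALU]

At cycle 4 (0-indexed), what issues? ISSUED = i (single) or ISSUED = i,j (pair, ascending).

  cy0 -> i0&i1 (blt.BR;and.ALU) 2-wide
  cy1 -> i2&i3 (blt.BR;sll.ALU) 2-wide
  cy2 -> i4 (sll.ALU) RAW r1
  cy3 -> i5 (blt.BR) no-port BR/MUL
  cy4 -> i6 (mul.MUL) no-port MUL/BR
  cy5 -> i7&i8 (blt.BR;xor.ALU) 2-wide

ISSUED = 6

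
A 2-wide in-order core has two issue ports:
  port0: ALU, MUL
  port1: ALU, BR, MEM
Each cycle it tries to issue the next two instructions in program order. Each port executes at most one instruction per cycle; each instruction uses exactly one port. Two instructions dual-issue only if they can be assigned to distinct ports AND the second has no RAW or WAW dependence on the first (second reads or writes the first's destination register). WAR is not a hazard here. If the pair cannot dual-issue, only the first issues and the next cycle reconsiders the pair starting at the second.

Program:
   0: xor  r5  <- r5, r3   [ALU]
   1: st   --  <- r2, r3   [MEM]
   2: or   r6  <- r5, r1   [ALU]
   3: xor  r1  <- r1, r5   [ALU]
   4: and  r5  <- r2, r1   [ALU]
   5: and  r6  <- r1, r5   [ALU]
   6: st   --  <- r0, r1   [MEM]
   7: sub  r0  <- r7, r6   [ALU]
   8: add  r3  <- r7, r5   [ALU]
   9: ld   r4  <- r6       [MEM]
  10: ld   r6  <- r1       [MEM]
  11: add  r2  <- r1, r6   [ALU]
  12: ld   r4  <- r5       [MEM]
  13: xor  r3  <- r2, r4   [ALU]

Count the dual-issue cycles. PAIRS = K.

PAIRS = 5

t=0 i0,i1:xor.ALU+st.MEM ; 2-wide
t=1 i2,i3:or.ALU+xor.ALU ; 2-wide
t=2 i4:and.ALU ; RAW r5
t=3 i5,i6:and.ALU+st.MEM ; 2-wide
t=4 i7,i8:sub.ALU+add.ALU ; 2-wide
t=5 i9:ld.MEM ; no-port MEM/MEM
t=6 i10:ld.MEM ; RAW r6
t=7 i11,i12:add.ALU+ld.MEM ; 2-wide
t=8 i13:xor.ALU ; tail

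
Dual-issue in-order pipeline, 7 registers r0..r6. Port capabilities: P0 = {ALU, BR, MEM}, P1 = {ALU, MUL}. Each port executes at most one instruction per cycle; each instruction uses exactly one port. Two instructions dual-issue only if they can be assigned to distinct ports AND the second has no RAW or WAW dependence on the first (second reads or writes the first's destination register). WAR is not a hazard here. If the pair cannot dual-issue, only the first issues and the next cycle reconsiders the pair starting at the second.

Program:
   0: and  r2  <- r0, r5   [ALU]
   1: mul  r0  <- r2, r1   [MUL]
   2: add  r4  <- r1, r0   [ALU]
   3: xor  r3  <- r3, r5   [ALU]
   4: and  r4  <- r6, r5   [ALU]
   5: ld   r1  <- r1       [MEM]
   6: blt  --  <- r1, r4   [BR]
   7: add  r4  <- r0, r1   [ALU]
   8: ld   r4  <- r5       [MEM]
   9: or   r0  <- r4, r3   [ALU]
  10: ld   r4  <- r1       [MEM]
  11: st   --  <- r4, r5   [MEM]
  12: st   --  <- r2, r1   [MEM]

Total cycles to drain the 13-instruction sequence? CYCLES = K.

0. and.ALU @i0  | RAW r2
1. mul.MUL @i1  | RAW r0
2. add.ALU;xor.ALU @i2&i3  | 2-wide
3. and.ALU;ld.MEM @i4&i5  | 2-wide
4. blt.BR;add.ALU @i6&i7  | 2-wide
5. ld.MEM @i8  | RAW r4
6. or.ALU;ld.MEM @i9&i10  | 2-wide
7. st.MEM @i11  | no-port MEM/MEM
8. st.MEM @i12  | tail

CYCLES = 9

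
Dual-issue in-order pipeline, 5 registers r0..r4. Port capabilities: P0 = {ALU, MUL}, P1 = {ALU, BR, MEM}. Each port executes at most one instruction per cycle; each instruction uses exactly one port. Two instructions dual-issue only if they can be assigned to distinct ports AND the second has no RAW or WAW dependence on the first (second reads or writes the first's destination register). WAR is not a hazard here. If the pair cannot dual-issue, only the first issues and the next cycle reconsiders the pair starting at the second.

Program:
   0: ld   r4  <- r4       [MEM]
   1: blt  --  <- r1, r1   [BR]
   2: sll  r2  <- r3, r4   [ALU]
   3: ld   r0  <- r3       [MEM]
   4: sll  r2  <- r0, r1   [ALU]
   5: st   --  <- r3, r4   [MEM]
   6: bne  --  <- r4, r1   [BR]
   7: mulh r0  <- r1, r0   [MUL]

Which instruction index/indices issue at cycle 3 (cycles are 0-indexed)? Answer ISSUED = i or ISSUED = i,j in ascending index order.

  cy0 -> i0 (ld.MEM) no-port MEM/BR
  cy1 -> i1/i2 (blt.BR sll.ALU) 2-wide
  cy2 -> i3 (ld.MEM) RAW r0
  cy3 -> i4/i5 (sll.ALU st.MEM) 2-wide
  cy4 -> i6/i7 (bne.BR mulh.MUL) 2-wide

ISSUED = 4,5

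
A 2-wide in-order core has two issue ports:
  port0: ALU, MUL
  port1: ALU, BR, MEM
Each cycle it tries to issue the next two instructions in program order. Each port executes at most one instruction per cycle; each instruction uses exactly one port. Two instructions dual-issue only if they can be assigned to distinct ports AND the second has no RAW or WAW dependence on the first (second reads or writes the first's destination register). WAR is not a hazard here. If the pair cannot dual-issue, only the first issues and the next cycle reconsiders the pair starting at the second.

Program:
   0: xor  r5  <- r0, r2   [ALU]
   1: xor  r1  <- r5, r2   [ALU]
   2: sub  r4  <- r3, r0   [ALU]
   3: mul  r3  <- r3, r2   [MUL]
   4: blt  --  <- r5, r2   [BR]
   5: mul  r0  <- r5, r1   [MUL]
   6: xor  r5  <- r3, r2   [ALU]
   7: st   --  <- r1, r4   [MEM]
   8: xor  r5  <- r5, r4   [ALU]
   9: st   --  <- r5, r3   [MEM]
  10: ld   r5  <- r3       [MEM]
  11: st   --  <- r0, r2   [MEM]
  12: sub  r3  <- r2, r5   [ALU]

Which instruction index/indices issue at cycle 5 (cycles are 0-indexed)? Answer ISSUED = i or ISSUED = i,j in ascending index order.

ISSUED = 9

0. xor @i0  | RAW r5
1. xor/sub @i1,i2  | 2-wide
2. mul/blt @i3,i4  | 2-wide
3. mul/xor @i5,i6  | 2-wide
4. st/xor @i7,i8  | 2-wide
5. st @i9  | no-port MEM/MEM
6. ld @i10  | no-port MEM/MEM
7. st/sub @i11,i12  | 2-wide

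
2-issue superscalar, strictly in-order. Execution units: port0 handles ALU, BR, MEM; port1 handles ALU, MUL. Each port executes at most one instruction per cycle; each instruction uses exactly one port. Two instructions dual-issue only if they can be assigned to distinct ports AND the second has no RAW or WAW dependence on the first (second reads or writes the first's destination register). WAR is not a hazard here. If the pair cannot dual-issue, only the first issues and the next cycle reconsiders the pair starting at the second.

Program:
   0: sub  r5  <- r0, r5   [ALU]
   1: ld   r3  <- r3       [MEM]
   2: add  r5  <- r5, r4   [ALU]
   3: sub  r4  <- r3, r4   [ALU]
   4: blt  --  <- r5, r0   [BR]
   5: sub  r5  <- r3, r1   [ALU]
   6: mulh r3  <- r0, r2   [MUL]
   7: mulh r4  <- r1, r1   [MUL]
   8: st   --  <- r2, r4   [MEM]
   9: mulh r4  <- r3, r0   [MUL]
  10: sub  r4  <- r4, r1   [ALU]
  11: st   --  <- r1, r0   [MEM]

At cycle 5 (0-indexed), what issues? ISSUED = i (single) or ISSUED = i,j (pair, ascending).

ISSUED = 8,9

  cy0 -> i0,i1 (sub+ld) pair
  cy1 -> i2,i3 (add+sub) pair
  cy2 -> i4,i5 (blt+sub) pair
  cy3 -> i6 (mulh) no-port MUL/MUL
  cy4 -> i7 (mulh) RAW r4
  cy5 -> i8,i9 (st+mulh) pair
  cy6 -> i10,i11 (sub+st) pair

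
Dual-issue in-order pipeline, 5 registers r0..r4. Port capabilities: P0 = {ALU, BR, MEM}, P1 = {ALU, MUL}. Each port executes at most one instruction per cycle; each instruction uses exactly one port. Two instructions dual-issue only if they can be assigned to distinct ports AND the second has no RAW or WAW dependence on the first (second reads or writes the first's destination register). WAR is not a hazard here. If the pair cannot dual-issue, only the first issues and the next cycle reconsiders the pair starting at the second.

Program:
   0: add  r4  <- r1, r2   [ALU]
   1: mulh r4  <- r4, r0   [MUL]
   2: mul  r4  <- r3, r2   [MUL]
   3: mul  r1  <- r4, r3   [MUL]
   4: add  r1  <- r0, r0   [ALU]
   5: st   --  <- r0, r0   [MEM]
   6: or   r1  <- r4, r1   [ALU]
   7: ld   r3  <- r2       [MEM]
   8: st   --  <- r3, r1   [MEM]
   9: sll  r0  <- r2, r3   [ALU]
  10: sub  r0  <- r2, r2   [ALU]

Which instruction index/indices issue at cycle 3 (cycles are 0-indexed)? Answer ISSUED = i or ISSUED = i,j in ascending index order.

ISSUED = 3

#0 head=0: add.ALU i0 RAW+WAW r4
#1 head=1: mulh.MUL i1 no-port MUL/MUL
#2 head=2: mul.MUL i2 no-port MUL/MUL
#3 head=3: mul.MUL i3 WAW r1
#4 head=4: add.ALU+st.MEM i4,i5 pair
#5 head=6: or.ALU+ld.MEM i6,i7 pair
#6 head=8: st.MEM+sll.ALU i8,i9 pair
#7 head=10: sub.ALU i10 tail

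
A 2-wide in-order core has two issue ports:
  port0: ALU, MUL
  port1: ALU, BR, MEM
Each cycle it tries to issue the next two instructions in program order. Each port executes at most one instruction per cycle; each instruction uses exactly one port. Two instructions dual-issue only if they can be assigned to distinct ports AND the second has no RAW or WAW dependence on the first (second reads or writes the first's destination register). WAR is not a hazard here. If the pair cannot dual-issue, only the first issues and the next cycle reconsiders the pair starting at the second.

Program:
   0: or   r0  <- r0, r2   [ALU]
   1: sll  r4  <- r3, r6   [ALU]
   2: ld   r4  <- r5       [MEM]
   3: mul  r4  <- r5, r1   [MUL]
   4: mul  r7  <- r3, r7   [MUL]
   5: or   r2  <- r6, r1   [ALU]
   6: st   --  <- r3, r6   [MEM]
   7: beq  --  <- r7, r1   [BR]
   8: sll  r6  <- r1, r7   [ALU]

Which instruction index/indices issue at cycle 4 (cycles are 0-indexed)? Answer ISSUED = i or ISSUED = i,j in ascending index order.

c0: i0+i1 or.ALU;sll.ALU  2-wide
c1: i2 ld.MEM  WAW r4
c2: i3 mul.MUL  no-port MUL/MUL
c3: i4+i5 mul.MUL;or.ALU  2-wide
c4: i6 st.MEM  no-port MEM/BR
c5: i7+i8 beq.BR;sll.ALU  2-wide

ISSUED = 6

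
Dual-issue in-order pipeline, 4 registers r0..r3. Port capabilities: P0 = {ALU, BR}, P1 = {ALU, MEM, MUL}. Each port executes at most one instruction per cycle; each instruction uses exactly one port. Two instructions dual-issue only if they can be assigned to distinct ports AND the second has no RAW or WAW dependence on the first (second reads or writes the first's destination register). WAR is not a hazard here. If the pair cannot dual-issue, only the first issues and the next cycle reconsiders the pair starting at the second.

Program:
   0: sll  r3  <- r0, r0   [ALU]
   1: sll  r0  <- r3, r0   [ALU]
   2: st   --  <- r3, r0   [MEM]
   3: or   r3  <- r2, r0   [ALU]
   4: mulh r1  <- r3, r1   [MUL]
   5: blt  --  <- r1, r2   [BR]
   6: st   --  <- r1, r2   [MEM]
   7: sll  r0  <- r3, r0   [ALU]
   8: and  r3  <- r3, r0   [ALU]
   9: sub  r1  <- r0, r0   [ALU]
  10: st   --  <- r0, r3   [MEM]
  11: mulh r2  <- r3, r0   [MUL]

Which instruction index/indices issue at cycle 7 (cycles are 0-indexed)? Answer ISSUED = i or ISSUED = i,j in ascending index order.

[0] i0  sll  -- RAW r3
[1] i1  sll  -- RAW r0
[2] i2+i3  st/or  -- dual
[3] i4  mulh  -- RAW r1
[4] i5+i6  blt/st  -- dual
[5] i7  sll  -- RAW r0
[6] i8+i9  and/sub  -- dual
[7] i10  st  -- no-port MEM/MUL
[8] i11  mulh  -- tail

ISSUED = 10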